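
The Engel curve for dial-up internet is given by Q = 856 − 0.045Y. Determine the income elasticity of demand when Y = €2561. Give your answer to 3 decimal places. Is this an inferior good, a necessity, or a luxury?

At Y = 2561: Q = 740.755.
dQ/dY = −0.045.
η = (dQ/dY)·(Y/Q) = -0.045 × (2561/740.755) = -0.156.
Since η < 0, the good is an inferior good.

-0.156 (inferior good)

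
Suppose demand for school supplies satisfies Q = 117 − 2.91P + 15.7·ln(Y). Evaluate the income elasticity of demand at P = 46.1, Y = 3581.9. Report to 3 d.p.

0.141

At P = 46.1, Y = 3581.9: Q = 111.332.
Holding P constant, ∂Q/∂Y = 15.7/Y = 0.00438315.
η_Y = (∂Q/∂Y)·(Y/Q) = 0.00438315 × (3581.9/111.332) = 0.141.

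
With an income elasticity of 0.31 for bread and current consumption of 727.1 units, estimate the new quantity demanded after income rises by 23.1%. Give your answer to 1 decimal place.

779.2

%ΔQ ≈ η × %ΔI = 0.31 × 23.1% = 7.161%.
New Q ≈ 727.1 × (1 + 0.07161) = 779.2.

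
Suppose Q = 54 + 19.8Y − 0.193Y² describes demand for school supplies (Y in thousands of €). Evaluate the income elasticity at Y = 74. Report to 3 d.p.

At Y = 74: Q = 462.3320.
dQ/dY = 19.8 − 0.386Y = -8.76400.
η = (dQ/dY)·(Y/Q) = -8.76400 × (74/462.3320) = -1.403.

-1.403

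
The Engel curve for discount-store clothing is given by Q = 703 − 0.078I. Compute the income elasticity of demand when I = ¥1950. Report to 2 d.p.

-0.28

At I = 1950: Q = 550.900.
dQ/dI = −0.078.
η = (dQ/dI)·(I/Q) = -0.078 × (1950/550.900) = -0.28.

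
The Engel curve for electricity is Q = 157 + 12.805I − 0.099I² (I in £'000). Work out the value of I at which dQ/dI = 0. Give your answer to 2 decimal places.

dQ/dI = 12.805 − 0.198I.
The good is inferior where dQ/dI < 0. Setting dQ/dI = 0 gives I = 12.805 / 0.198 = 64.67.

64.67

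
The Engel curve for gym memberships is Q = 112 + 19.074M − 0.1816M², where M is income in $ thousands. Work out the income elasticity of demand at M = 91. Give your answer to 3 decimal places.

-3.698

At M = 91: Q = 343.9044.
dQ/dM = 19.074 − 0.3632M = -13.97720.
η = (dQ/dM)·(M/Q) = -13.97720 × (91/343.9044) = -3.698.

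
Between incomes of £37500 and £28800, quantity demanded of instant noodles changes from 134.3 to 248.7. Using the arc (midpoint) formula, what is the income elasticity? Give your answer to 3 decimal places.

-2.276

ΔQ = 248.7 − 134.3 = 114.4; midpoint Q̄ = (134.3 + 248.7)/2 = 191.5.
ΔI = 28800 − 37500 = -8700; midpoint Ī = (37500 + 28800)/2 = 33150.
η = (ΔQ/Q̄) ÷ (ΔI/Ī) = (114.4/191.5) ÷ (-8700/33150) = -2.276.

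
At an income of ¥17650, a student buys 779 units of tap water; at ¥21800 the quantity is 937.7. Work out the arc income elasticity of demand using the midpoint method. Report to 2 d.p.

0.88

ΔQ = 937.7 − 779 = 158.7; midpoint Q̄ = (779 + 937.7)/2 = 858.35.
ΔI = 21800 − 17650 = 4150; midpoint Ī = (17650 + 21800)/2 = 19725.
η = (ΔQ/Q̄) ÷ (ΔI/Ī) = (158.7/858.35) ÷ (4150/19725) = 0.88.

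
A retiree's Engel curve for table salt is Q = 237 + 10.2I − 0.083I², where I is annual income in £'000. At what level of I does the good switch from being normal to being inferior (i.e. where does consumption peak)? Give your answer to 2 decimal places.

61.45

dQ/dI = 10.2 − 0.166I.
The good is inferior where dQ/dI < 0. Setting dQ/dI = 0 gives I = 10.2 / 0.166 = 61.45.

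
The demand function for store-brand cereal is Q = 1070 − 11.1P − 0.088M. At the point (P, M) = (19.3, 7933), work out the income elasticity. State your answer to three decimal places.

-4.428

At P = 19.3, M = 7933: Q = 157.666.
Holding P constant, ∂Q/∂M = −0.088.
η_M = (∂Q/∂M)·(M/Q) = -0.088 × (7933/157.666) = -4.428.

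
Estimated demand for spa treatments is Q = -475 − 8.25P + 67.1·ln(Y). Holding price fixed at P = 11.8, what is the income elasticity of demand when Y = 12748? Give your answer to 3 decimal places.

1.083

At P = 11.8, Y = 12748: Q = 61.955.
Holding P constant, ∂Q/∂Y = 67.1/Y = 0.00526357.
η_Y = (∂Q/∂Y)·(Y/Q) = 0.00526357 × (12748/61.955) = 1.083.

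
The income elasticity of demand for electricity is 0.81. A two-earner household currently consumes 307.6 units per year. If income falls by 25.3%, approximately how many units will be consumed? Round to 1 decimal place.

%ΔQ ≈ η × %ΔI = 0.81 × (-25.3%) = -20.493%.
New Q ≈ 307.6 × (1 − 0.20493) = 244.6.

244.6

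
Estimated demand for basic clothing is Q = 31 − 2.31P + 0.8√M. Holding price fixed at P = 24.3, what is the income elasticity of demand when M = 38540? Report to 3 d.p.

0.595

At P = 24.3, M = 38540: Q = 131.920.
Holding P constant, ∂Q/∂M = 0.8/(2√M) = 0.00203753.
η_M = (∂Q/∂M)·(M/Q) = 0.00203753 × (38540/131.920) = 0.595.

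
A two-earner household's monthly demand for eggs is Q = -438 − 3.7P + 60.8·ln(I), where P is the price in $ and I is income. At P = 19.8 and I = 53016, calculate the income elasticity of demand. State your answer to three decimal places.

0.405

At P = 19.8, I = 53016: Q = 150.144.
Holding P constant, ∂Q/∂I = 60.8/I = 0.00114682.
η_I = (∂Q/∂I)·(I/Q) = 0.00114682 × (53016/150.144) = 0.405.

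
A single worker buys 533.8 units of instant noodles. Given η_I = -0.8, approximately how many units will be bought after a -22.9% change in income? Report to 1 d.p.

%ΔQ ≈ η × %ΔI = -0.8 × (-22.9%) = 18.32%.
New Q ≈ 533.8 × (1 + 0.1832) = 631.6.

631.6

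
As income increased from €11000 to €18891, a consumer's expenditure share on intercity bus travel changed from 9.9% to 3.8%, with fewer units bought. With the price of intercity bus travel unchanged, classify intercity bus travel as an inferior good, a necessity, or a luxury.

inferior good

Quantity demanded falls as income rises, so η < 0.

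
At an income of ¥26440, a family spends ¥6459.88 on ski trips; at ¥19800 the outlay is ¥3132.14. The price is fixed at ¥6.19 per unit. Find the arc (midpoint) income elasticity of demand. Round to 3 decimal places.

2.416

With a constant price, Q₁ = 6459.88/6.19 = 1043.599 and Q₂ = 3132.14/6.19 = 506.000 (equivalently, work directly with expenditure since P cancels).
Midpoint %ΔQ = (3132.14 − 6459.88)/4796.01 = -0.69386; midpoint %ΔI = (19800 − 26440)/23120 = -0.28720.
η = -0.69386 / -0.28720 = 2.416.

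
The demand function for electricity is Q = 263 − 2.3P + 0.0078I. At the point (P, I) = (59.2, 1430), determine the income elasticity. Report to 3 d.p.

At P = 59.2, I = 1430: Q = 137.994.
Holding P constant, ∂Q/∂I = 0.0078.
η_I = (∂Q/∂I)·(I/Q) = 0.0078 × (1430/137.994) = 0.081.

0.081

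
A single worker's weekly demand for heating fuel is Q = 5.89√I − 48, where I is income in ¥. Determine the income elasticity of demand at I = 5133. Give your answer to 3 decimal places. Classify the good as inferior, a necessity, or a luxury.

At I = 5133: Q = 373.989.
dQ/dI = 5.89/(2√I) = 0.0411055 at this income.
η = (dQ/dI)·(I/Q) = 0.0411055 × (5133/373.989) = 0.564.
Since 0 < η < 1, the good is a necessity.

0.564 (necessity)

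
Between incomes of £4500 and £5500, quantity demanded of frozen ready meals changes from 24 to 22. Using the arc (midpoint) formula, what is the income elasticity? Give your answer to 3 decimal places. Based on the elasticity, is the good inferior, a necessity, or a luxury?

ΔQ = 22 − 24 = -2; midpoint Q̄ = (24 + 22)/2 = 23.
ΔI = 5500 − 4500 = 1000; midpoint Ī = (4500 + 5500)/2 = 5000.
η = (ΔQ/Q̄) ÷ (ΔI/Ī) = (-2/23) ÷ (1000/5000) = -0.435.
η < 0 ⇒ inferior good.

-0.435 (inferior good)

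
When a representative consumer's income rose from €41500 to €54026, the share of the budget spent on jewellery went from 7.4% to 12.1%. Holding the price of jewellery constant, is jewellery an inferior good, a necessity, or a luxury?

The budget share rises as income rises, so η > 1.

luxury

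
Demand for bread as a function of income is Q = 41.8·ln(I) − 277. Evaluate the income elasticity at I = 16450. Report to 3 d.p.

0.325

At I = 16450: Q = 128.798.
dQ/dI = 41.8/I = 0.00254103 at this income.
η = (dQ/dI)·(I/Q) = 0.00254103 × (16450/128.798) = 0.325.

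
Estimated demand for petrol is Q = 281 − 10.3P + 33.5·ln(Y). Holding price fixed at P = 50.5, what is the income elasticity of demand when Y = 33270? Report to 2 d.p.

At P = 50.5, Y = 33270: Q = 109.666.
Holding P constant, ∂Q/∂Y = 33.5/Y = 0.00100691.
η_Y = (∂Q/∂Y)·(Y/Q) = 0.00100691 × (33270/109.666) = 0.31.

0.31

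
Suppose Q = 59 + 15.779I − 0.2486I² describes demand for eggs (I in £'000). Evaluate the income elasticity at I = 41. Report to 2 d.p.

-0.66

At I = 41: Q = 288.0424.
dQ/dI = 15.779 − 0.4972I = -4.60620.
η = (dQ/dI)·(I/Q) = -4.60620 × (41/288.0424) = -0.66.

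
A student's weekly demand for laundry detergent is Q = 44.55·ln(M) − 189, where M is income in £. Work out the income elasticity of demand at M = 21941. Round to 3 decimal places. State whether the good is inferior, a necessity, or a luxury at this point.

At M = 21941: Q = 256.327.
dQ/dM = 44.55/M = 0.00203045 at this income.
η = (dQ/dM)·(M/Q) = 0.00203045 × (21941/256.327) = 0.174.
Since 0 < η < 1, the good is a necessity.

0.174 (necessity)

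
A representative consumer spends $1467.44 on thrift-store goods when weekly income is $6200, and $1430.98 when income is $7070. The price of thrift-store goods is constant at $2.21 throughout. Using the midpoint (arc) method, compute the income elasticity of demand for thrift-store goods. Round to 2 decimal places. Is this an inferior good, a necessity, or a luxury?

-0.19 (inferior good)

With a constant price, Q₁ = 1467.44/2.21 = 664.000 and Q₂ = 1430.98/2.21 = 647.502 (equivalently, work directly with expenditure since P cancels).
Midpoint %ΔQ = (1430.98 − 1467.44)/1449.21 = -0.02516; midpoint %ΔI = (7070 − 6200)/6635 = 0.13112.
η = -0.02516 / 0.13112 = -0.19.
η < 0 ⇒ inferior good.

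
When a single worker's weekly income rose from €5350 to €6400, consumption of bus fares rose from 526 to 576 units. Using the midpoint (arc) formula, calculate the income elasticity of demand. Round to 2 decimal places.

0.51

ΔQ = 576 − 526 = 50; midpoint Q̄ = (526 + 576)/2 = 551.
ΔI = 6400 − 5350 = 1050; midpoint Ī = (5350 + 6400)/2 = 5875.
η = (ΔQ/Q̄) ÷ (ΔI/Ī) = (50/551) ÷ (1050/5875) = 0.51.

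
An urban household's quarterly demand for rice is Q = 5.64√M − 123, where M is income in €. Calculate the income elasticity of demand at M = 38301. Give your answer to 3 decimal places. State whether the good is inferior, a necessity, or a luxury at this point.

0.563 (necessity)

At M = 38301: Q = 980.784.
dQ/dM = 5.64/(2√M) = 0.0144093 at this income.
η = (dQ/dM)·(M/Q) = 0.0144093 × (38301/980.784) = 0.563.
Since 0 < η < 1, the good is a necessity.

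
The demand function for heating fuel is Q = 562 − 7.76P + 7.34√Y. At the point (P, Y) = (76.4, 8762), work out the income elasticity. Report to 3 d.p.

At P = 76.4, Y = 8762: Q = 656.201.
Holding P constant, ∂Q/∂Y = 7.34/(2√Y) = 0.0392071.
η_Y = (∂Q/∂Y)·(Y/Q) = 0.0392071 × (8762/656.201) = 0.524.

0.524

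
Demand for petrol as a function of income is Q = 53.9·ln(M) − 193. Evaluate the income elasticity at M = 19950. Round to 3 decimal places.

At M = 19950: Q = 340.663.
dQ/dM = 53.9/M = 0.00270175 at this income.
η = (dQ/dM)·(M/Q) = 0.00270175 × (19950/340.663) = 0.158.

0.158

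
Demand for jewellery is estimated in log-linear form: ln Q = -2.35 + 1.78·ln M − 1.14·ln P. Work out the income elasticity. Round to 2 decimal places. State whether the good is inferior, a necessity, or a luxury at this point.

In a log-linear demand, the coefficient on ln M is the income elasticity.
So η = 1.78.
η > 1 ⇒ luxury.

1.78 (luxury)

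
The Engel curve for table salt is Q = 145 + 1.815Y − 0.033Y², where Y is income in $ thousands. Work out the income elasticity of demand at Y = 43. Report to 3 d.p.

-0.271

At Y = 43: Q = 162.0280.
dQ/dY = 1.815 − 0.066Y = -1.02300.
η = (dQ/dY)·(Y/Q) = -1.02300 × (43/162.0280) = -0.271.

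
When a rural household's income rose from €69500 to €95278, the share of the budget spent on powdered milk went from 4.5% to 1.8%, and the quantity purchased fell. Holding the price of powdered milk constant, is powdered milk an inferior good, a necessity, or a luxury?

Quantity demanded falls as income rises, so η < 0.

inferior good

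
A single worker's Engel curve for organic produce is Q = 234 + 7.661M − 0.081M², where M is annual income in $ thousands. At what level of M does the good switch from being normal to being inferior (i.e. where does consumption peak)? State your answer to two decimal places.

dQ/dM = 7.661 − 0.162M.
The good is inferior where dQ/dM < 0. Setting dQ/dM = 0 gives M = 7.661 / 0.162 = 47.29.

47.29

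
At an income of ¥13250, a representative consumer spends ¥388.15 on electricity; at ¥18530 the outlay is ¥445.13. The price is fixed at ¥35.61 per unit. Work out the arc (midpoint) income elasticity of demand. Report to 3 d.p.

0.412

With a constant price, Q₁ = 388.15/35.61 = 10.900 and Q₂ = 445.13/35.61 = 12.500 (equivalently, work directly with expenditure since P cancels).
Midpoint %ΔQ = (445.13 − 388.15)/416.64 = 0.13676; midpoint %ΔI = (18530 − 13250)/15890 = 0.33228.
η = 0.13676 / 0.33228 = 0.412.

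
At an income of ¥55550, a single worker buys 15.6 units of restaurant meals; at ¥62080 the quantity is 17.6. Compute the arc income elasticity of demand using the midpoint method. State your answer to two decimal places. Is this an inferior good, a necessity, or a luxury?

1.09 (luxury)

ΔQ = 17.6 − 15.6 = 2; midpoint Q̄ = (15.6 + 17.6)/2 = 16.6.
ΔI = 62080 − 55550 = 6530; midpoint Ī = (55550 + 62080)/2 = 58815.
η = (ΔQ/Q̄) ÷ (ΔI/Ī) = (2/16.6) ÷ (6530/58815) = 1.09.
η > 1 ⇒ luxury.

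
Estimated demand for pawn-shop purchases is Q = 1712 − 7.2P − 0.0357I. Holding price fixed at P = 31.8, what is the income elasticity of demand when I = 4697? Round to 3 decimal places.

At P = 31.8, I = 4697: Q = 1315.357.
Holding P constant, ∂Q/∂I = −0.0357.
η_I = (∂Q/∂I)·(I/Q) = -0.0357 × (4697/1315.357) = -0.127.

-0.127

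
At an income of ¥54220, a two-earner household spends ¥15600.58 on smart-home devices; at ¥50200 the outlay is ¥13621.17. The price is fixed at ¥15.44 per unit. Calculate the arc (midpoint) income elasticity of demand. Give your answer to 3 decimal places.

1.759

With a constant price, Q₁ = 15600.58/15.44 = 1010.400 and Q₂ = 13621.17/15.44 = 882.200 (equivalently, work directly with expenditure since P cancels).
Midpoint %ΔQ = (13621.17 − 15600.58)/14610.88 = -0.13548; midpoint %ΔI = (50200 − 54220)/52210 = -0.07700.
η = -0.13548 / -0.07700 = 1.759.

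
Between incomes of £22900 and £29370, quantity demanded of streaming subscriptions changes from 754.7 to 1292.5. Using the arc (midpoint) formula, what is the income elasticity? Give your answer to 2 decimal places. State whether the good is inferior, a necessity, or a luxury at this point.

ΔQ = 1292.5 − 754.7 = 537.8; midpoint Q̄ = (754.7 + 1292.5)/2 = 1023.6.
ΔI = 29370 − 22900 = 6470; midpoint Ī = (22900 + 29370)/2 = 26135.
η = (ΔQ/Q̄) ÷ (ΔI/Ī) = (537.8/1023.6) ÷ (6470/26135) = 2.12.
η > 1 ⇒ luxury.

2.12 (luxury)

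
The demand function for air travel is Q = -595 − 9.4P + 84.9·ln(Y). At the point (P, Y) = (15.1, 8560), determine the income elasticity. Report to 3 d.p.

2.668

At P = 15.1, Y = 8560: Q = 31.817.
Holding P constant, ∂Q/∂Y = 84.9/Y = 0.00991822.
η_Y = (∂Q/∂Y)·(Y/Q) = 0.00991822 × (8560/31.817) = 2.668.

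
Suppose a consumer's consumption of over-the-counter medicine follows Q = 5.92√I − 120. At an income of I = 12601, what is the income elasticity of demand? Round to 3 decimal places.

0.610

At I = 12601: Q = 544.545.
dQ/dI = 5.92/(2√I) = 0.0263687 at this income.
η = (dQ/dI)·(I/Q) = 0.0263687 × (12601/544.545) = 0.610.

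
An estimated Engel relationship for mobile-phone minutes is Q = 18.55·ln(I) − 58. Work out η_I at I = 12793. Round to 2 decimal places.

At I = 12793: Q = 117.421.
dQ/dI = 18.55/I = 0.00145001 at this income.
η = (dQ/dI)·(I/Q) = 0.00145001 × (12793/117.421) = 0.16.

0.16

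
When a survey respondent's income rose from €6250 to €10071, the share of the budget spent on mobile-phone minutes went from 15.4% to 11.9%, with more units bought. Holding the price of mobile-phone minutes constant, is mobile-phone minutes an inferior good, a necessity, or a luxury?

Quantity rises but the budget share falls as income rises, so 0 < η < 1.

necessity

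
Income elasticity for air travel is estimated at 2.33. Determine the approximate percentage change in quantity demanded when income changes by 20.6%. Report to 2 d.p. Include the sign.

48.00%

%ΔQ ≈ η × %ΔI = 2.33 × 20.6% = 48.00%.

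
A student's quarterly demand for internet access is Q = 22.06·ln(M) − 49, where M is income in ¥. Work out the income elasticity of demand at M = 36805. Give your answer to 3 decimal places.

At M = 36805: Q = 182.925.
dQ/dM = 22.06/M = 0.000599375 at this income.
η = (dQ/dM)·(M/Q) = 0.000599375 × (36805/182.925) = 0.121.

0.121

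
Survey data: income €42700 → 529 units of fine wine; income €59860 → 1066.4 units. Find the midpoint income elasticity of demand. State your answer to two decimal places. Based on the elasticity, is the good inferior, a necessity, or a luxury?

ΔQ = 1066.4 − 529 = 537.4; midpoint Q̄ = (529 + 1066.4)/2 = 797.7.
ΔI = 59860 − 42700 = 17160; midpoint Ī = (42700 + 59860)/2 = 51280.
η = (ΔQ/Q̄) ÷ (ΔI/Ī) = (537.4/797.7) ÷ (17160/51280) = 2.01.
η > 1 ⇒ luxury.

2.01 (luxury)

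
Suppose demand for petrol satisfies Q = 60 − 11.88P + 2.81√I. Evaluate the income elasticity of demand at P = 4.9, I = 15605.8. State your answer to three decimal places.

0.497

At P = 4.9, I = 15605.8: Q = 352.822.
Holding P constant, ∂Q/∂I = 2.81/(2√I) = 0.0112469.
η_I = (∂Q/∂I)·(I/Q) = 0.0112469 × (15605.8/352.822) = 0.497.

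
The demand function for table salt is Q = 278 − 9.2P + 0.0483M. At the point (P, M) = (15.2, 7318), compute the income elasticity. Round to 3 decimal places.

0.719

At P = 15.2, M = 7318: Q = 491.619.
Holding P constant, ∂Q/∂M = 0.0483.
η_M = (∂Q/∂M)·(M/Q) = 0.0483 × (7318/491.619) = 0.719.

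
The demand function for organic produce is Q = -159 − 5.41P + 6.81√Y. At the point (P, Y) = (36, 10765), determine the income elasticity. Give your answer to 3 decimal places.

At P = 36, Y = 10765: Q = 352.808.
Holding P constant, ∂Q/∂Y = 6.81/(2√Y) = 0.0328178.
η_Y = (∂Q/∂Y)·(Y/Q) = 0.0328178 × (10765/352.808) = 1.001.

1.001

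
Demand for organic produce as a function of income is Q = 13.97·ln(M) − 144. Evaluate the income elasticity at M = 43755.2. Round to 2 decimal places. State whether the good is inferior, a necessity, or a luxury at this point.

At M = 43755.2: Q = 5.289.
dQ/dM = 13.97/M = 0.000319276 at this income.
η = (dQ/dM)·(M/Q) = 0.000319276 × (43755.2/5.289) = 2.64.
Since η > 1, the good is a luxury.

2.64 (luxury)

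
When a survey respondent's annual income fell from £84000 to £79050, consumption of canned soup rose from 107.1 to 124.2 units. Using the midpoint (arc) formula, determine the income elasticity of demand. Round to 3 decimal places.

ΔQ = 124.2 − 107.1 = 17.1; midpoint Q̄ = (107.1 + 124.2)/2 = 115.65.
ΔI = 79050 − 84000 = -4950; midpoint Ī = (84000 + 79050)/2 = 81525.
η = (ΔQ/Q̄) ÷ (ΔI/Ī) = (17.1/115.65) ÷ (-4950/81525) = -2.435.

-2.435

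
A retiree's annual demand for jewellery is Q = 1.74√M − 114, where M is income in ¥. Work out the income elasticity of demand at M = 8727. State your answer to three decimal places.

1.674

At M = 8727: Q = 48.548.
dQ/dM = 1.74/(2√M) = 0.00931294 at this income.
η = (dQ/dM)·(M/Q) = 0.00931294 × (8727/48.548) = 1.674.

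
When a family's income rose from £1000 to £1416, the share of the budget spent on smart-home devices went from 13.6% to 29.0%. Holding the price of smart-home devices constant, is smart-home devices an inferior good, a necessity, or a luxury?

luxury

The budget share rises as income rises, so η > 1.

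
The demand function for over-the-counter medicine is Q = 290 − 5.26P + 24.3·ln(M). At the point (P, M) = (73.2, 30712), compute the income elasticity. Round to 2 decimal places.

At P = 73.2, M = 30712: Q = 156.046.
Holding P constant, ∂Q/∂M = 24.3/M = 0.000791222.
η_M = (∂Q/∂M)·(M/Q) = 0.000791222 × (30712/156.046) = 0.16.

0.16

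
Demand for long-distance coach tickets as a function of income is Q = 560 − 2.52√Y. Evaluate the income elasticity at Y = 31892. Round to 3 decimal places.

At Y = 31892: Q = 109.970.
dQ/dY = -2.52/(2√Y) = -0.00705553 at this income.
η = (dQ/dY)·(Y/Q) = -0.00705553 × (31892/109.970) = -2.046.

-2.046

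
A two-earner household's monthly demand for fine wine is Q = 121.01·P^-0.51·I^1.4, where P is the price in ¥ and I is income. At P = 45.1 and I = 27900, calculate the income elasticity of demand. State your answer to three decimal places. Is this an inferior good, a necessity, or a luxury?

1.400 (luxury)

For a multiplicative demand Q = A·P^α·I^β, the income elasticity is β everywhere.
Here β = 1.4, so η = 1.400.
Since η > 1, this is a luxury.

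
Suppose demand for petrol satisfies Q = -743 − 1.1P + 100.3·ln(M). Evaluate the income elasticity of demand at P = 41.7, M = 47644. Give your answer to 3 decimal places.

0.344

At P = 41.7, M = 47644: Q = 291.513.
Holding P constant, ∂Q/∂M = 100.3/M = 0.0021052.
η_M = (∂Q/∂M)·(M/Q) = 0.0021052 × (47644/291.513) = 0.344.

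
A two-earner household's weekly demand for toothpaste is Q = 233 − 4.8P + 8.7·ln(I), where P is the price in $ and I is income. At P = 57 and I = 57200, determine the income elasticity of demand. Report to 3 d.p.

0.159

At P = 57, I = 57200: Q = 54.702.
Holding P constant, ∂Q/∂I = 8.7/I = 0.000152098.
η_I = (∂Q/∂I)·(I/Q) = 0.000152098 × (57200/54.702) = 0.159.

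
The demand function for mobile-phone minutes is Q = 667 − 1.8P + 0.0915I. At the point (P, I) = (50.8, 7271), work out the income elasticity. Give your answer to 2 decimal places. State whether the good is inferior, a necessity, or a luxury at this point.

0.54 (necessity)

At P = 50.8, I = 7271: Q = 1240.856.
Holding P constant, ∂Q/∂I = 0.0915.
η_I = (∂Q/∂I)·(I/Q) = 0.0915 × (7271/1240.856) = 0.54.
Since 0 < η < 1, this is a necessity.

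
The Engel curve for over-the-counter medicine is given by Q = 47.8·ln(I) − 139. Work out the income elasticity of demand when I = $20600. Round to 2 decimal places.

At I = 20600: Q = 335.800.
dQ/dI = 47.8/I = 0.00232039 at this income.
η = (dQ/dI)·(I/Q) = 0.00232039 × (20600/335.800) = 0.14.

0.14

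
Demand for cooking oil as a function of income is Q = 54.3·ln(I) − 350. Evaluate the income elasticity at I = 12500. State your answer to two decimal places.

0.33

At I = 12500: Q = 162.238.
dQ/dI = 54.3/I = 0.004344 at this income.
η = (dQ/dI)·(I/Q) = 0.004344 × (12500/162.238) = 0.33.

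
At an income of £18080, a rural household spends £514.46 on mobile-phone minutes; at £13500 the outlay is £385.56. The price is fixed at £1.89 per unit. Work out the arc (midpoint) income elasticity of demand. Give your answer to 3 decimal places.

0.988

With a constant price, Q₁ = 514.46/1.89 = 272.201 and Q₂ = 385.56/1.89 = 204.000 (equivalently, work directly with expenditure since P cancels).
Midpoint %ΔQ = (385.56 − 514.46)/450.01 = -0.28644; midpoint %ΔI = (13500 − 18080)/15790 = -0.29006.
η = -0.28644 / -0.29006 = 0.988.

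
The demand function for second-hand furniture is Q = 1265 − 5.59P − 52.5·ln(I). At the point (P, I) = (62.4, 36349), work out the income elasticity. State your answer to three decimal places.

At P = 62.4, I = 36349: Q = 364.886.
Holding P constant, ∂Q/∂I = -52.5/I = -0.00144433.
η_I = (∂Q/∂I)·(I/Q) = -0.00144433 × (36349/364.886) = -0.144.

-0.144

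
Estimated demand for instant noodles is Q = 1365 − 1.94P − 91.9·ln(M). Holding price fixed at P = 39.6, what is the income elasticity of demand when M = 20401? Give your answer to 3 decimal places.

-0.244

At P = 39.6, M = 20401: Q = 376.221.
Holding P constant, ∂Q/∂M = -91.9/M = -0.00450468.
η_M = (∂Q/∂M)·(M/Q) = -0.00450468 × (20401/376.221) = -0.244.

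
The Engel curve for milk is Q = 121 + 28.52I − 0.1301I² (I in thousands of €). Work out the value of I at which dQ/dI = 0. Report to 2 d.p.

109.61

dQ/dI = 28.52 − 0.2602I.
The good is inferior where dQ/dI < 0. Setting dQ/dI = 0 gives I = 28.52 / 0.2602 = 109.61.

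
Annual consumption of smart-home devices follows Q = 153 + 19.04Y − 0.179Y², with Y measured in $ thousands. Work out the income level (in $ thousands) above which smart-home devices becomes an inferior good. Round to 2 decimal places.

53.18

dQ/dY = 19.04 − 0.358Y.
The good is inferior where dQ/dY < 0. Setting dQ/dY = 0 gives Y = 19.04 / 0.358 = 53.18.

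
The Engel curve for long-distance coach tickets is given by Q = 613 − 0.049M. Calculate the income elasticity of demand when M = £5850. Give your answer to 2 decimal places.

At M = 5850: Q = 326.350.
dQ/dM = −0.049.
η = (dQ/dM)·(M/Q) = -0.049 × (5850/326.350) = -0.88.

-0.88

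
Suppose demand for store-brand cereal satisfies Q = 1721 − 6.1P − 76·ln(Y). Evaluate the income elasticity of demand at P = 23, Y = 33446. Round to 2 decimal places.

-0.10

At P = 23, Y = 33446: Q = 788.956.
Holding P constant, ∂Q/∂Y = -76/Y = -0.00227232.
η_Y = (∂Q/∂Y)·(Y/Q) = -0.00227232 × (33446/788.956) = -0.10.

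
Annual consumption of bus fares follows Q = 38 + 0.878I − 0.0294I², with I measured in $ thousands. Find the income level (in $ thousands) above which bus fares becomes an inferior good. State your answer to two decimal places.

dQ/dI = 0.878 − 0.0588I.
The good is inferior where dQ/dI < 0. Setting dQ/dI = 0 gives I = 0.878 / 0.0588 = 14.93.

14.93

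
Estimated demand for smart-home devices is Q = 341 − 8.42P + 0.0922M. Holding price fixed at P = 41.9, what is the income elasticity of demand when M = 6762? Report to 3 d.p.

At P = 41.9, M = 6762: Q = 611.658.
Holding P constant, ∂Q/∂M = 0.0922.
η_M = (∂Q/∂M)·(M/Q) = 0.0922 × (6762/611.658) = 1.019.

1.019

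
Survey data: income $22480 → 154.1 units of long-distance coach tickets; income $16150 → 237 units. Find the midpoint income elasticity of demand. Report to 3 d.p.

-1.294

ΔQ = 237 − 154.1 = 82.9; midpoint Q̄ = (154.1 + 237)/2 = 195.55.
ΔI = 16150 − 22480 = -6330; midpoint Ī = (22480 + 16150)/2 = 19315.
η = (ΔQ/Q̄) ÷ (ΔI/Ī) = (82.9/195.55) ÷ (-6330/19315) = -1.294.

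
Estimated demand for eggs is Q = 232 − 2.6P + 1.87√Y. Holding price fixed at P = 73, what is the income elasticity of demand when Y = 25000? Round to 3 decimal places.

0.438

At P = 73, Y = 25000: Q = 337.873.
Holding P constant, ∂Q/∂Y = 1.87/(2√Y) = 0.00591346.
η_Y = (∂Q/∂Y)·(Y/Q) = 0.00591346 × (25000/337.873) = 0.438.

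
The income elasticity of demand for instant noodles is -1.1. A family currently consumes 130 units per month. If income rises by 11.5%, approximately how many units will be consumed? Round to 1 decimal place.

113.6

%ΔQ ≈ η × %ΔI = -1.1 × 11.5% = -12.65%.
New Q ≈ 130 × (1 − 0.1265) = 113.6.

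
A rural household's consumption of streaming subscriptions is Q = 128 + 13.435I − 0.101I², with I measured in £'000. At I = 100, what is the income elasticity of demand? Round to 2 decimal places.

-1.47

At I = 100: Q = 461.5000.
dQ/dI = 13.435 − 0.202I = -6.76500.
η = (dQ/dI)·(I/Q) = -6.76500 × (100/461.5000) = -1.47.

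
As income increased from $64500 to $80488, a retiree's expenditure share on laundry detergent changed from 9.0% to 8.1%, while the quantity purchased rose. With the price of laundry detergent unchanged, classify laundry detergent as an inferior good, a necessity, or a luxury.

Quantity rises but the budget share falls as income rises, so 0 < η < 1.

necessity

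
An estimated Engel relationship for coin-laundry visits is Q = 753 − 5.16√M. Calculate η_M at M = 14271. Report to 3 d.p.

At M = 14271: Q = 136.580.
dQ/dM = -5.16/(2√M) = -0.021597 at this income.
η = (dQ/dM)·(M/Q) = -0.021597 × (14271/136.580) = -2.257.

-2.257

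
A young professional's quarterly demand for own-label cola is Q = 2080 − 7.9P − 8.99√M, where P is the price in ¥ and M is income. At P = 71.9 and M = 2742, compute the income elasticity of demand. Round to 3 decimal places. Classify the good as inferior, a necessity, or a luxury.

-0.226 (inferior good)

At P = 71.9, M = 2742: Q = 1041.237.
Holding P constant, ∂Q/∂M = -8.99/(2√M) = -0.0858412.
η_M = (∂Q/∂M)·(M/Q) = -0.0858412 × (2742/1041.237) = -0.226.
Since η < 0, this is an inferior good.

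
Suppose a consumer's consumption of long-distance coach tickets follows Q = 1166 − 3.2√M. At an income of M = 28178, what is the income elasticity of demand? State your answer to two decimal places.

At M = 28178: Q = 628.838.
dQ/dM = -3.2/(2√M) = -0.00953158 at this income.
η = (dQ/dM)·(M/Q) = -0.00953158 × (28178/628.838) = -0.43.

-0.43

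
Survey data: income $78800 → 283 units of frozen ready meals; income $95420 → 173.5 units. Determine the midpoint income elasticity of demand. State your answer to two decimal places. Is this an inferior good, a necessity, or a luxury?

ΔQ = 173.5 − 283 = -109.5; midpoint Q̄ = (283 + 173.5)/2 = 228.25.
ΔI = 95420 − 78800 = 16620; midpoint Ī = (78800 + 95420)/2 = 87110.
η = (ΔQ/Q̄) ÷ (ΔI/Ī) = (-109.5/228.25) ÷ (16620/87110) = -2.51.
η < 0 ⇒ inferior good.

-2.51 (inferior good)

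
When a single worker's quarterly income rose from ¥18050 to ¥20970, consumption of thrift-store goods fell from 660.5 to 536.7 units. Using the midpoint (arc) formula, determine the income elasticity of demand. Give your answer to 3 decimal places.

-1.382

ΔQ = 536.7 − 660.5 = -123.8; midpoint Q̄ = (660.5 + 536.7)/2 = 598.6.
ΔI = 20970 − 18050 = 2920; midpoint Ī = (18050 + 20970)/2 = 19510.
η = (ΔQ/Q̄) ÷ (ΔI/Ī) = (-123.8/598.6) ÷ (2920/19510) = -1.382.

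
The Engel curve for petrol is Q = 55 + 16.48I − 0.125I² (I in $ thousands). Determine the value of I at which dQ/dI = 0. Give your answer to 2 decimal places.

dQ/dI = 16.48 − 0.25I.
The good is inferior where dQ/dI < 0. Setting dQ/dI = 0 gives I = 16.48 / 0.25 = 65.92.

65.92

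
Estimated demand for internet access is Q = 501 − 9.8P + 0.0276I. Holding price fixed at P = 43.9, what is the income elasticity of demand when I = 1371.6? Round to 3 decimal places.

0.348

At P = 43.9, I = 1371.6: Q = 108.636.
Holding P constant, ∂Q/∂I = 0.0276.
η_I = (∂Q/∂I)·(I/Q) = 0.0276 × (1371.6/108.636) = 0.348.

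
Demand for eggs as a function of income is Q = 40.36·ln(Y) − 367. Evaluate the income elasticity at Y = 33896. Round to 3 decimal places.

At Y = 33896: Q = 53.997.
dQ/dY = 40.36/Y = 0.0011907 at this income.
η = (dQ/dY)·(Y/Q) = 0.0011907 × (33896/53.997) = 0.747.

0.747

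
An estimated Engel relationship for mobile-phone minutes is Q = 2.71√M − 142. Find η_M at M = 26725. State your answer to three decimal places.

0.736

At M = 26725: Q = 301.025.
dQ/dM = 2.71/(2√M) = 0.00828859 at this income.
η = (dQ/dM)·(M/Q) = 0.00828859 × (26725/301.025) = 0.736.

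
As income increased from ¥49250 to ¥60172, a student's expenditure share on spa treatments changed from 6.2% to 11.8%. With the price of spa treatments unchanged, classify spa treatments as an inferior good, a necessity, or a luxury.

The budget share rises as income rises, so η > 1.

luxury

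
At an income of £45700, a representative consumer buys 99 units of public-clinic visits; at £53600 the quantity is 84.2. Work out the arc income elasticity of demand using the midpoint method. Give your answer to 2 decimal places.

ΔQ = 84.2 − 99 = -14.8; midpoint Q̄ = (99 + 84.2)/2 = 91.6.
ΔI = 53600 − 45700 = 7900; midpoint Ī = (45700 + 53600)/2 = 49650.
η = (ΔQ/Q̄) ÷ (ΔI/Ī) = (-14.8/91.6) ÷ (7900/49650) = -1.02.

-1.02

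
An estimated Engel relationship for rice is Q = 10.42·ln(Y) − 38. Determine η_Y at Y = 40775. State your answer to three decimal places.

At Y = 40775: Q = 72.617.
dQ/dY = 10.42/Y = 0.000255549 at this income.
η = (dQ/dY)·(Y/Q) = 0.000255549 × (40775/72.617) = 0.143.

0.143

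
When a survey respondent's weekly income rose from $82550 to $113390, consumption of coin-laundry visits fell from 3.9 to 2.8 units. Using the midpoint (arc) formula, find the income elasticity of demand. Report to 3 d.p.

-1.043

ΔQ = 2.8 − 3.9 = -1.1; midpoint Q̄ = (3.9 + 2.8)/2 = 3.35.
ΔI = 113390 − 82550 = 30840; midpoint Ī = (82550 + 113390)/2 = 97970.
η = (ΔQ/Q̄) ÷ (ΔI/Ī) = (-1.1/3.35) ÷ (30840/97970) = -1.043.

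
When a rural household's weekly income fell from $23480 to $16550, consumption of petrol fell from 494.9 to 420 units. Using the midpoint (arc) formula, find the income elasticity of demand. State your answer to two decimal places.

0.47

ΔQ = 420 − 494.9 = -74.9; midpoint Q̄ = (494.9 + 420)/2 = 457.45.
ΔI = 16550 − 23480 = -6930; midpoint Ī = (23480 + 16550)/2 = 20015.
η = (ΔQ/Q̄) ÷ (ΔI/Ī) = (-74.9/457.45) ÷ (-6930/20015) = 0.47.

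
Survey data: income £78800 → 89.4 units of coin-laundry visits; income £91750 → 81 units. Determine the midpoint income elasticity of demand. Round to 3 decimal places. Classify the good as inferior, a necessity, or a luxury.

ΔQ = 81 − 89.4 = -8.4; midpoint Q̄ = (89.4 + 81)/2 = 85.2.
ΔI = 91750 − 78800 = 12950; midpoint Ī = (78800 + 91750)/2 = 85275.
η = (ΔQ/Q̄) ÷ (ΔI/Ī) = (-8.4/85.2) ÷ (12950/85275) = -0.649.
η < 0 ⇒ inferior good.

-0.649 (inferior good)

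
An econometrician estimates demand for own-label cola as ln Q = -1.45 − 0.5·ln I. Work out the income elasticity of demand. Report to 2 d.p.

-0.50

In a log-linear demand, the coefficient on ln I is the income elasticity.
So η = -0.50.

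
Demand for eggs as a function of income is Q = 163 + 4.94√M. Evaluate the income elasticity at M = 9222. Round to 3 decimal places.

At M = 9222: Q = 637.394.
dQ/dM = 4.94/(2√M) = 0.0257208 at this income.
η = (dQ/dM)·(M/Q) = 0.0257208 × (9222/637.394) = 0.372.

0.372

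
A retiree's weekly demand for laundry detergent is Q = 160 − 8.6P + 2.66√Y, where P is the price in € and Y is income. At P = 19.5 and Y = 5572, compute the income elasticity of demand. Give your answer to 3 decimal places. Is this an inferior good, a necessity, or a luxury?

At P = 19.5, Y = 5572: Q = 190.858.
Holding P constant, ∂Q/∂Y = 2.66/(2√Y) = 0.0178175.
η_Y = (∂Q/∂Y)·(Y/Q) = 0.0178175 × (5572/190.858) = 0.520.
Since 0 < η < 1, this is a necessity.

0.520 (necessity)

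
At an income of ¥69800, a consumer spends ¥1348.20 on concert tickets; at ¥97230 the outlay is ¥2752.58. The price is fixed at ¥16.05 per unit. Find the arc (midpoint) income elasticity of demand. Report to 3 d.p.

2.085

With a constant price, Q₁ = 1348.20/16.05 = 84.000 and Q₂ = 2752.58/16.05 = 171.500 (equivalently, work directly with expenditure since P cancels).
Midpoint %ΔQ = (2752.58 − 1348.20)/2050.39 = 0.68493; midpoint %ΔI = (97230 − 69800)/83515 = 0.32844.
η = 0.68493 / 0.32844 = 2.085.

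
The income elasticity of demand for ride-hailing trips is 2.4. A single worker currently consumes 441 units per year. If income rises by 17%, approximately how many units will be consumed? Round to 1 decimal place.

%ΔQ ≈ η × %ΔI = 2.4 × 17% = 40.8%.
New Q ≈ 441 × (1 + 0.408) = 620.9.

620.9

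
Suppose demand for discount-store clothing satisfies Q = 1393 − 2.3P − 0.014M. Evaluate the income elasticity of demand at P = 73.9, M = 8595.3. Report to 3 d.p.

-0.109

At P = 73.9, M = 8595.3: Q = 1102.696.
Holding P constant, ∂Q/∂M = −0.014.
η_M = (∂Q/∂M)·(M/Q) = -0.014 × (8595.3/1102.696) = -0.109.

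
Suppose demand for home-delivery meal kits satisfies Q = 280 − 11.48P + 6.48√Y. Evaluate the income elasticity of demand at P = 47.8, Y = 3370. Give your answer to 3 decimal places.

At P = 47.8, Y = 3370: Q = 107.431.
Holding P constant, ∂Q/∂Y = 6.48/(2√Y) = 0.0558123.
η_Y = (∂Q/∂Y)·(Y/Q) = 0.0558123 × (3370/107.431) = 1.751.

1.751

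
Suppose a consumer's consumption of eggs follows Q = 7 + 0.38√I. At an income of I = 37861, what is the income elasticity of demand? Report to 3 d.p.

At I = 37861: Q = 80.940.
dQ/dI = 0.38/(2√I) = 0.000976467 at this income.
η = (dQ/dI)·(I/Q) = 0.000976467 × (37861/80.940) = 0.457.

0.457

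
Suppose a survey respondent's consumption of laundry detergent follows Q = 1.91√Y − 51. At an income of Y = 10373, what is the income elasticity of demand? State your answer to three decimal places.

At Y = 10373: Q = 143.530.
dQ/dY = 1.91/(2√Y) = 0.00937673 at this income.
η = (dQ/dY)·(Y/Q) = 0.00937673 × (10373/143.530) = 0.678.

0.678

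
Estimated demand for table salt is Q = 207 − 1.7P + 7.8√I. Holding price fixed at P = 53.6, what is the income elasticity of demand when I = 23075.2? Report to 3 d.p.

0.455

At P = 53.6, I = 23075.2: Q = 1300.741.
Holding P constant, ∂Q/∂I = 7.8/(2√I) = 0.0256739.
η_I = (∂Q/∂I)·(I/Q) = 0.0256739 × (23075.2/1300.741) = 0.455.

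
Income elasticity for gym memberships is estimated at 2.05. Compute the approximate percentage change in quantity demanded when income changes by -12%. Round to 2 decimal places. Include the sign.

%ΔQ ≈ η × %ΔI = 2.05 × (-12%) = -24.60%.

-24.60%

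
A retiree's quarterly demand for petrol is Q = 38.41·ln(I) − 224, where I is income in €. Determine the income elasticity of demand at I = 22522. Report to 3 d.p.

0.239

At I = 22522: Q = 160.955.
dQ/dI = 38.41/I = 0.00170544 at this income.
η = (dQ/dI)·(I/Q) = 0.00170544 × (22522/160.955) = 0.239.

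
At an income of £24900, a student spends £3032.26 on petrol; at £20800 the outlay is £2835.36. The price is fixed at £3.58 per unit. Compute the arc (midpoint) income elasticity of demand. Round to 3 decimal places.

With a constant price, Q₁ = 3032.26/3.58 = 847.000 and Q₂ = 2835.36/3.58 = 792.000 (equivalently, work directly with expenditure since P cancels).
Midpoint %ΔQ = (2835.36 − 3032.26)/2933.81 = -0.06711; midpoint %ΔI = (20800 − 24900)/22850 = -0.17943.
η = -0.06711 / -0.17943 = 0.374.

0.374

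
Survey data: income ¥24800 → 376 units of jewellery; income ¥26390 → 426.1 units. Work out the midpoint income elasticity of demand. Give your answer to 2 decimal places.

ΔQ = 426.1 − 376 = 50.1; midpoint Q̄ = (376 + 426.1)/2 = 401.05.
ΔI = 26390 − 24800 = 1590; midpoint Ī = (24800 + 26390)/2 = 25595.
η = (ΔQ/Q̄) ÷ (ΔI/Ī) = (50.1/401.05) ÷ (1590/25595) = 2.01.

2.01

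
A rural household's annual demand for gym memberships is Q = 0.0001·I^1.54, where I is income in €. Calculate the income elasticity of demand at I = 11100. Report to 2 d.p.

1.54

For Q = A·I^β the income elasticity is constant and equal to β.
Here β = 1.54, so η = 1.54.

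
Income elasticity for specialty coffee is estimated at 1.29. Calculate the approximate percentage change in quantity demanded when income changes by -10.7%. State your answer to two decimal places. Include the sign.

-13.80%

%ΔQ ≈ η × %ΔI = 1.29 × (-10.7%) = -13.80%.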